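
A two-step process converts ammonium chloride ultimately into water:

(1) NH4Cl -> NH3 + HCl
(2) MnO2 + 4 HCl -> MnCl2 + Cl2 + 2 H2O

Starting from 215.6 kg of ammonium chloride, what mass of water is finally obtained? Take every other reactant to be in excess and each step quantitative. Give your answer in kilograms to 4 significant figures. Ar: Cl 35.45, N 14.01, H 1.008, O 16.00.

36.31 kg

M(NH4Cl) = 14.01 + 4(1.008) + 35.45 = 53.492 g/mol.
M(H2O) = 2(1.008) + 16.00 = 18.016 g/mol.
215.6 kg = 215600 g.
n(NH4Cl) = 215600 / 53.492 = 4030.5 mol.
Step 1 gives a 1:1 ratio of NH4Cl to HCl, so n(HCl) = 4030.5 mol.
In step 2 the HCl:H2O ratio is 4:2, so n(H2O) = 2015.3 mol.
Mass of H2O = 2015.3 × 18.016 = 36307 g = 36.31 kg.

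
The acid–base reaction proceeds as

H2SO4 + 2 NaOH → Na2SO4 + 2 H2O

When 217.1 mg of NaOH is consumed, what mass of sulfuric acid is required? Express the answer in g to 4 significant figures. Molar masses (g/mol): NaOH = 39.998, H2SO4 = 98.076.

0.2662 g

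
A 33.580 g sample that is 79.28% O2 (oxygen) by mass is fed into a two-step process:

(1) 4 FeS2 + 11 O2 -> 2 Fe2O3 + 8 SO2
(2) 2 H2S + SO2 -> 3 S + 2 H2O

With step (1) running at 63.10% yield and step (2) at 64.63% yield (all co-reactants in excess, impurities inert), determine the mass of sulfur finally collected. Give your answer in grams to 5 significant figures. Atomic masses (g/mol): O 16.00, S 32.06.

23.732 g

Pure O2 = 33.580 × 0.7928 = 26.6222 g.
M(O2) = 2(16.00) = 32.00 g/mol.
M(S) = 32.06 g/mol.
n(O2) = 26.6222 / 32.00 = 0.831945 mol.
Step 1 (O2:SO2 = 11:8): theoretical n(SO2) = 0.605051 mol; at 63.10% yield, n(SO2) = 0.381787 mol.
Step 2 (SO2:S = 1:3): theoretical n(S) = 1.14536 mol, so theoretical mass = 1.14536 × 32.06 = 36.7203 g.
At 64.63% yield, actual mass of S = 36.7203 × 0.6463 = 23.7323 g.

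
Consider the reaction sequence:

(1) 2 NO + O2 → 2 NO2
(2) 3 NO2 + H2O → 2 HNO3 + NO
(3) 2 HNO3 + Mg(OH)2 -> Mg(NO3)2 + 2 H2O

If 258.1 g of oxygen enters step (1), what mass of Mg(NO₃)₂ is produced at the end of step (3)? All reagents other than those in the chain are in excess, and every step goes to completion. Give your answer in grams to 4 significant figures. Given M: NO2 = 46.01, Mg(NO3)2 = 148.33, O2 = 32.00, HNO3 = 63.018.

797.6 g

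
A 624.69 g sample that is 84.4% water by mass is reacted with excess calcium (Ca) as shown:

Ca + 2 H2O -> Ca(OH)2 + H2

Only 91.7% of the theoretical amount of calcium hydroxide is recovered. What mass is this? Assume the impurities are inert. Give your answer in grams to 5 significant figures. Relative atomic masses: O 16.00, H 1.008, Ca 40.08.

Pure H2O available = 624.69 g × 0.844 = 527.238 g.
M(H2O) = 2(1.008) + 16.00 = 18.016 g/mol.
M(Ca(OH)2) = 40.08 + 2(16.00) + 2(1.008) = 74.096 g/mol.
n(H2O) = 527.238 g / 18.016 g/mol = 29.2650 mol.
From the equation the H2O:Ca(OH)2 mole ratio is 2:1, so n(Ca(OH)2) = 29.2650 × 1/2 = 14.6325 mol.
Mass of Ca(OH)2 = 14.6325 mol × 74.096 g/mol = 1084.21 g.
Actual mass collected = 1084.21 g × 0.917 = 994.221 g.

994.22 g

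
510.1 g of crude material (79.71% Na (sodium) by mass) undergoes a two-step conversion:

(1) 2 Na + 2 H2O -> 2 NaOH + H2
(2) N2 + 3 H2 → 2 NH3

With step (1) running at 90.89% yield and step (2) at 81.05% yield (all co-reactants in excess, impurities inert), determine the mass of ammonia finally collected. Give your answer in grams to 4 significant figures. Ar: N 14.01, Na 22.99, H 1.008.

Pure Na = 510.1 × 0.7971 = 406.60 g.
M(Na) = 22.99 g/mol.
M(NH3) = 14.01 + 3(1.008) = 17.034 g/mol.
n(Na) = 406.60 / 22.99 = 17.686 mol.
Step 1 (Na:H2 = 2:1): theoretical n(H2) = 8.8430 mol; at 90.89% yield, n(H2) = 8.0374 mol.
Step 2 (H2:NH3 = 3:2): theoretical n(NH3) = 5.3583 mol, so theoretical mass = 5.3583 × 17.034 = 91.273 g.
At 81.05% yield, actual mass of NH3 = 91.273 × 0.8105 = 73.976 g.

73.98 g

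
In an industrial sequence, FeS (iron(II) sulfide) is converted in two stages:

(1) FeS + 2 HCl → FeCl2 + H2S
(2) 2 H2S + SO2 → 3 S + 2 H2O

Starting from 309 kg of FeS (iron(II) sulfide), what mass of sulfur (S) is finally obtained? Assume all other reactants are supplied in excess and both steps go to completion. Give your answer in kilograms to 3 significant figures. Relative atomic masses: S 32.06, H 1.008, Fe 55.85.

169 kg

M(FeS) = 55.85 + 32.06 = 87.91 g/mol.
M(S) = 32.06 g/mol.
309 kg = 309000 g.
n(FeS) = 309000 / 87.91 = 3515 mol.
Step 1 gives a 1:1 ratio of FeS to H2S, so n(H2S) = 3515 mol.
In step 2 the H2S:S ratio is 2:3, so n(S) = 5272 mol.
Mass of S = 5272 × 32.06 = 169000 g = 169 kg.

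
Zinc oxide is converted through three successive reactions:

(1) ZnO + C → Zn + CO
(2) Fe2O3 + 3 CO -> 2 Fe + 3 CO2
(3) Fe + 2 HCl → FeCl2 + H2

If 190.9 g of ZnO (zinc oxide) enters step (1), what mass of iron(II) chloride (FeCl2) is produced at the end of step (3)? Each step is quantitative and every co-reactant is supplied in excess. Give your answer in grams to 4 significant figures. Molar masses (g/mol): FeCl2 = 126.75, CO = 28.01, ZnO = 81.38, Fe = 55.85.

n(ZnO) = 190.9 / 81.38 = 2.3458 mol.
Reaction (1): ZnO→CO ratio 1:1 ⇒ n(CO) = 2.3458 mol.
Reaction (2): CO→Fe ratio 3:2 ⇒ n(Fe) = 1.5639 mol.
Reaction (3): Fe→FeCl2 ratio 1:1 ⇒ n(FeCl2) = 1.5639 mol.
Mass of FeCl2 = 1.5639 × 126.75 = 198.22 g.

198.2 g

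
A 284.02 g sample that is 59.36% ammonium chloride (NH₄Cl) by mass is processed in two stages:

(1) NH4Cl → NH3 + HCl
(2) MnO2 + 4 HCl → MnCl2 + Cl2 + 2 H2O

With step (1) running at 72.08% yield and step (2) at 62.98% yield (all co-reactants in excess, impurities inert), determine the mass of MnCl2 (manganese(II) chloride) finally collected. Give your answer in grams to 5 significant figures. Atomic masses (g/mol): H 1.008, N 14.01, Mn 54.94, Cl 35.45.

45.012 g

Pure NH4Cl = 284.02 × 0.5936 = 168.594 g.
M(NH4Cl) = 14.01 + 4(1.008) + 35.45 = 53.492 g/mol.
M(MnCl2) = 54.94 + 2(35.45) = 125.84 g/mol.
n(NH4Cl) = 168.594 / 53.492 = 3.15177 mol.
Step 1 (NH4Cl:HCl = 1:1): theoretical n(HCl) = 3.15177 mol; at 72.08% yield, n(HCl) = 2.27179 mol.
Step 2 (HCl:MnCl2 = 4:1): theoretical n(MnCl2) = 0.567948 mol, so theoretical mass = 0.567948 × 125.84 = 71.4706 g.
At 62.98% yield, actual mass of MnCl2 = 71.4706 × 0.6298 = 45.0122 g.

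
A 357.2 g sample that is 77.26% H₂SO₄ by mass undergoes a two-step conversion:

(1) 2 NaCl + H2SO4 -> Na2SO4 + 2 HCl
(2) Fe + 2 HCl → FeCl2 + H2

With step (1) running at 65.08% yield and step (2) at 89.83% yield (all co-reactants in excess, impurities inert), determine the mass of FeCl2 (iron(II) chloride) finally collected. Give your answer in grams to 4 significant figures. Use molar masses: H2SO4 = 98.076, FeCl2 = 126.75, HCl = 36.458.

208.5 g

Pure H2SO4 = 357.2 × 0.7726 = 275.97 g.
n(H2SO4) = 275.97 / 98.076 = 2.8139 mol.
Step 1 (H2SO4:HCl = 1:2): theoretical n(HCl) = 5.6277 mol; at 65.08% yield, n(HCl) = 3.6625 mol.
Step 2 (HCl:FeCl2 = 2:1): theoretical n(FeCl2) = 1.8313 mol, so theoretical mass = 1.8313 × 126.75 = 232.11 g.
At 89.83% yield, actual mass of FeCl2 = 232.11 × 0.8983 = 208.51 g.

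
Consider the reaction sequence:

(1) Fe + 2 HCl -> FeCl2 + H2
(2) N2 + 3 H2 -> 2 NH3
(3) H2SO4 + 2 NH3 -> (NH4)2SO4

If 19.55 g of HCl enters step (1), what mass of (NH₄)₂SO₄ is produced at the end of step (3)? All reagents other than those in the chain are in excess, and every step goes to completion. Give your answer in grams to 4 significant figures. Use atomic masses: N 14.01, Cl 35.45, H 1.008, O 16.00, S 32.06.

M(HCl) = 1.008 + 35.45 = 36.458 g/mol.
M((NH4)2SO4) = 2(14.01) + 8(1.008) + 32.06 + 4(16.00) = 132.144 g/mol.
n(HCl) = 19.55 / 36.458 = 0.53623 mol.
Reaction (1): HCl→H2 ratio 2:1 ⇒ n(H2) = 0.26812 mol.
Reaction (2): H2→NH3 ratio 3:2 ⇒ n(NH3) = 0.17874 mol.
Reaction (3): NH3→(NH4)2SO4 ratio 2:1 ⇒ n((NH4)2SO4) = 0.089372 mol.
Mass of (NH4)2SO4 = 0.089372 × 132.144 = 11.810 g.

11.81 g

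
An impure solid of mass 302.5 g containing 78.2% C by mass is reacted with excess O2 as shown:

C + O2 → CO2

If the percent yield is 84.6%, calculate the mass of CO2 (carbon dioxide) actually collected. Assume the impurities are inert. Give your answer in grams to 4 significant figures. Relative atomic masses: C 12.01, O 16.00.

733.3 g

Pure C available = 302.5 g × 0.782 = 236.56 g.
M(C) = 12.01 g/mol.
M(CO2) = 12.01 + 2(16.00) = 44.01 g/mol.
n(C) = 236.56 g / 12.01 g/mol = 19.697 mol.
From the equation the C:CO2 mole ratio is 1:1, so n(CO2) = 19.697 × 1/1 = 19.697 mol.
Mass of CO2 = 19.697 mol × 44.01 g/mol = 866.84 g.
Actual mass collected = 866.84 g × 0.846 = 733.35 g.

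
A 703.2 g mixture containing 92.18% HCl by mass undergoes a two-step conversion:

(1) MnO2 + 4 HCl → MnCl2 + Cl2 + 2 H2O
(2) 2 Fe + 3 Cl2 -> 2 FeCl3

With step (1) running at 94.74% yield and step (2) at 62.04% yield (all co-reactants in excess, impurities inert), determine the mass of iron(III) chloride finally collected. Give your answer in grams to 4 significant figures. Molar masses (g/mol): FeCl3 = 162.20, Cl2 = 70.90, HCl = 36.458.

282.5 g

Pure HCl = 703.2 × 0.9218 = 648.21 g.
n(HCl) = 648.21 / 36.458 = 17.780 mol.
Step 1 (HCl:Cl2 = 4:1): theoretical n(Cl2) = 4.4449 mol; at 94.74% yield, n(Cl2) = 4.2111 mol.
Step 2 (Cl2:FeCl3 = 3:2): theoretical n(FeCl3) = 2.8074 mol, so theoretical mass = 2.8074 × 162.20 = 455.36 g.
At 62.04% yield, actual mass of FeCl3 = 455.36 × 0.6204 = 282.51 g.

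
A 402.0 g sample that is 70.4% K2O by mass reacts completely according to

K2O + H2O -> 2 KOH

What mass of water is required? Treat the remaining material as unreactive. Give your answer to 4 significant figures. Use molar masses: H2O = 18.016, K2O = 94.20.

Mass of pure K2O = 402.0 g × 0.704 = 283.01 g.
n(K2O) = 283.01 g / 94.20 g/mol = 3.0043 mol.
From the equation the K2O:H2O mole ratio is 1:1, so n(H2O) = 3.0043 × 1/1 = 3.0043 mol.
Mass of H2O = 3.0043 mol × 18.016 g/mol = 54.126 g.

54.13 g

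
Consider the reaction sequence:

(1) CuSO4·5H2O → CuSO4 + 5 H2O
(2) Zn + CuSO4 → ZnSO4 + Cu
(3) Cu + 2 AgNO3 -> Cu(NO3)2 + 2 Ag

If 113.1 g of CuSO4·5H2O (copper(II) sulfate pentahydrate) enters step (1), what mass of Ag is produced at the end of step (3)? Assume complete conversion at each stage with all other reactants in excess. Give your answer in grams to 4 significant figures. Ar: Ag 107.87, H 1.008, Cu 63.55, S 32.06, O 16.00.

97.72 g

M(CuSO4·5H2O) = 63.55 + 32.06 + 9(16.00) + 10(1.008) = 249.69 g/mol.
M(Ag) = 107.87 g/mol.
n(CuSO4·5H2O) = 113.1 / 249.69 = 0.45296 mol.
Reaction (1): CuSO4·5H2O→CuSO4 ratio 1:1 ⇒ n(CuSO4) = 0.45296 mol.
Reaction (2): CuSO4→Cu ratio 1:1 ⇒ n(Cu) = 0.45296 mol.
Reaction (3): Cu→Ag ratio 1:2 ⇒ n(Ag) = 0.90592 mol.
Mass of Ag = 0.90592 × 107.87 = 97.722 g.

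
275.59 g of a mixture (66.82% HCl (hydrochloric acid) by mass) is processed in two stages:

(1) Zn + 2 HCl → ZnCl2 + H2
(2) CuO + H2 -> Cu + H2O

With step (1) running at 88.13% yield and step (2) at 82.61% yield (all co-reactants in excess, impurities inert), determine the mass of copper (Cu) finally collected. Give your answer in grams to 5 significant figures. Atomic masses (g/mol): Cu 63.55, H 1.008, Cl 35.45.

Pure HCl = 275.59 × 0.6682 = 184.149 g.
M(HCl) = 1.008 + 35.45 = 36.458 g/mol.
M(Cu) = 63.55 g/mol.
n(HCl) = 184.149 / 36.458 = 5.05100 mol.
Step 1 (HCl:H2 = 2:1): theoretical n(H2) = 2.52550 mol; at 88.13% yield, n(H2) = 2.22572 mol.
Step 2 (H2:Cu = 1:1): theoretical n(Cu) = 2.22572 mol, so theoretical mass = 2.22572 × 63.55 = 141.445 g.
At 82.61% yield, actual mass of Cu = 141.445 × 0.8261 = 116.847 g.

116.85 g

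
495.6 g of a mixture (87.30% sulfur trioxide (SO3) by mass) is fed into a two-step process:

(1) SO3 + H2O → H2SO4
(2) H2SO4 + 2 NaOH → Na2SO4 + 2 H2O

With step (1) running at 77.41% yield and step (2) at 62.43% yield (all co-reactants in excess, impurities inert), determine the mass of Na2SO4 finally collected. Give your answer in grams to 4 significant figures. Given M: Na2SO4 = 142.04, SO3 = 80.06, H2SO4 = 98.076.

371.0 g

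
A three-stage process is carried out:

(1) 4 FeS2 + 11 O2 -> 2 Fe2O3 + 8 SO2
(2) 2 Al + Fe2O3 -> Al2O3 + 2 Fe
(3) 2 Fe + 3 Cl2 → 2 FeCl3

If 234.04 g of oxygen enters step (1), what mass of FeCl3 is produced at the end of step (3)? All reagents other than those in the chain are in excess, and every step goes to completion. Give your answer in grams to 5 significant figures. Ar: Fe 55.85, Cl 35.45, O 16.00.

431.38 g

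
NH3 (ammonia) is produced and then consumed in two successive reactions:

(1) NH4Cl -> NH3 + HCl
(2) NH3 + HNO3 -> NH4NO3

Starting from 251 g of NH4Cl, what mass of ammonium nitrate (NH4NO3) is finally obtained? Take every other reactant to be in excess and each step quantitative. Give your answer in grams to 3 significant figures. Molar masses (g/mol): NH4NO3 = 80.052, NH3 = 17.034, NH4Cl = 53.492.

376 g

n(NH4Cl) = 251.0 / 53.492 = 4.692 mol.
Step 1 gives a 1:1 ratio of NH4Cl to NH3, so n(NH3) = 4.692 mol.
In step 2 the NH3:NH4NO3 ratio is 1:1, so n(NH4NO3) = 4.692 mol.
Mass of NH4NO3 = 4.692 × 80.052 = 375.6 g.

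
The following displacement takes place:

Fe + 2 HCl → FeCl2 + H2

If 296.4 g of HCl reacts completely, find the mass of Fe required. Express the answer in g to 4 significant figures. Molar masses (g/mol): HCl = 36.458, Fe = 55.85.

227.0 g

n(HCl) = 296.40 g / 36.458 g/mol = 8.1299 mol.
From the equation the HCl:Fe mole ratio is 2:1, so n(Fe) = 8.1299 × 1/2 = 4.0650 mol.
Mass of Fe = 4.0650 mol × 55.85 g/mol = 227.03 g.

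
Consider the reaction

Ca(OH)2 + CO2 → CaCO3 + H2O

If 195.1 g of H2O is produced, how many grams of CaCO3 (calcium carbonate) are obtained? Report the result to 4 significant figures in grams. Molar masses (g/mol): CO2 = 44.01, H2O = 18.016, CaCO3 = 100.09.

n(H2O) = 195.10 g / 18.016 g/mol = 10.829 mol.
From the equation the H2O:CaCO3 mole ratio is 1:1, so n(CaCO3) = 10.829 × 1/1 = 10.829 mol.
Mass of CaCO3 = 10.829 mol × 100.09 g/mol = 1083.9 g.

1084 g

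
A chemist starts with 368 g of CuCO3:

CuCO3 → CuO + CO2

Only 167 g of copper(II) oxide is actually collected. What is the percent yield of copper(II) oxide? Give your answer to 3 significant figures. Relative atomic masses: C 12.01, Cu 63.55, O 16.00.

M(CuCO3) = 63.55 + 12.01 + 3(16.00) = 123.56 g/mol.
M(CuO) = 63.55 + 16.00 = 79.55 g/mol.
n(CuCO3) = 368.0 g / 123.56 g/mol = 2.978 mol.
From the equation the CuCO3:CuO mole ratio is 1:1, so n(CuO) = 2.978 × 1/1 = 2.978 mol.
Mass of CuO = 2.978 mol × 79.55 g/mol = 236.9 g.
This is the theoretical yield. Percent yield = 167 g / 236.9 g × 100% = 70.49%.

70.5 %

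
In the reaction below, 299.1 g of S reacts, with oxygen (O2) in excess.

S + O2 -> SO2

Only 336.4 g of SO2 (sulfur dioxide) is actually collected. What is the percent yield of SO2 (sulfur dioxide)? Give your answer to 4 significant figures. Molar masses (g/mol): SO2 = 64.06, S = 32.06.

n(S) = 299.10 g / 32.06 g/mol = 9.3294 mol.
From the equation the S:SO2 mole ratio is 1:1, so n(SO2) = 9.3294 × 1/1 = 9.3294 mol.
Mass of SO2 = 9.3294 mol × 64.06 g/mol = 597.64 g.
This is the theoretical yield. Percent yield = 336.4 g / 597.64 g × 100% = 56.288%.

56.29 %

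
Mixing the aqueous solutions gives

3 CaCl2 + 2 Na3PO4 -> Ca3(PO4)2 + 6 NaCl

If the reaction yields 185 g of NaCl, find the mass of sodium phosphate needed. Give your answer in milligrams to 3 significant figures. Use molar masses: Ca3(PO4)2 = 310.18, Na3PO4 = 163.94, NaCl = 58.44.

n(NaCl) = 185.0 g / 58.44 g/mol = 3.166 mol.
From the equation the NaCl:Na3PO4 mole ratio is 6:2, so n(Na3PO4) = 3.166 × 2/6 = 1.055 mol.
Mass of Na3PO4 = 1.055 mol × 163.94 g/mol = 173.0 g.
Converting to mg: 173.0 g = 173000 mg.

173000 mg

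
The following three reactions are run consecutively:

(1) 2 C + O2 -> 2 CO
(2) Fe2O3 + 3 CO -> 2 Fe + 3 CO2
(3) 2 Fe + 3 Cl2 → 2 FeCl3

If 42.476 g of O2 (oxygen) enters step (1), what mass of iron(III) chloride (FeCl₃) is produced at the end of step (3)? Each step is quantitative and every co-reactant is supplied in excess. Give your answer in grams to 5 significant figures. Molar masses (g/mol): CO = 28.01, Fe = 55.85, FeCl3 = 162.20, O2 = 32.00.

n(O2) = 42.476 / 32.00 = 1.32737 mol.
Reaction (1): O2→CO ratio 1:2 ⇒ n(CO) = 2.65475 mol.
Reaction (2): CO→Fe ratio 3:2 ⇒ n(Fe) = 1.76983 mol.
Reaction (3): Fe→FeCl3 ratio 2:2 ⇒ n(FeCl3) = 1.76983 mol.
Mass of FeCl3 = 1.76983 × 162.20 = 287.067 g.

287.07 g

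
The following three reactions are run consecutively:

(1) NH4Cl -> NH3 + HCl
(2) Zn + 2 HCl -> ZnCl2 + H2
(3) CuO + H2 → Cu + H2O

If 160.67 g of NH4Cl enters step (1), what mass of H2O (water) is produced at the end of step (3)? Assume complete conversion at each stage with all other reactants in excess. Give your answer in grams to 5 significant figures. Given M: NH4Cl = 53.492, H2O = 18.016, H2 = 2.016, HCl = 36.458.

n(NH4Cl) = 160.67 / 53.492 = 3.00363 mol.
Reaction (1): NH4Cl→HCl ratio 1:1 ⇒ n(HCl) = 3.00363 mol.
Reaction (2): HCl→H2 ratio 2:1 ⇒ n(H2) = 1.50181 mol.
Reaction (3): H2→H2O ratio 1:1 ⇒ n(H2O) = 1.50181 mol.
Mass of H2O = 1.50181 × 18.016 = 27.0567 g.

27.057 g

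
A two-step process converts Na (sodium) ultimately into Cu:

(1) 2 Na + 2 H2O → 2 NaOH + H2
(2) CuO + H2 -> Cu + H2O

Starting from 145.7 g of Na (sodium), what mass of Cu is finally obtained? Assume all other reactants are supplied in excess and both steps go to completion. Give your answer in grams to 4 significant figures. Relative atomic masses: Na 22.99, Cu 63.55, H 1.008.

M(Na) = 22.99 g/mol.
M(Cu) = 63.55 g/mol.
n(Na) = 145.70 / 22.99 = 6.3375 mol.
Step 1 gives a 2:1 ratio of Na to H2, so n(H2) = 3.1688 mol.
In step 2 the H2:Cu ratio is 1:1, so n(Cu) = 3.1688 mol.
Mass of Cu = 3.1688 × 63.55 = 201.38 g.

201.4 g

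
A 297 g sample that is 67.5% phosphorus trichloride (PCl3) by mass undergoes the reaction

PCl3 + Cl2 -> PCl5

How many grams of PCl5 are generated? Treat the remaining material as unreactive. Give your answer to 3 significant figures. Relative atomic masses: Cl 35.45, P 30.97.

Mass of pure PCl3 = 297 g × 0.675 = 200.5 g.
M(PCl3) = 30.97 + 3(35.45) = 137.32 g/mol.
M(PCl5) = 30.97 + 5(35.45) = 208.22 g/mol.
n(PCl3) = 200.5 g / 137.32 g/mol = 1.460 mol.
From the equation the PCl3:PCl5 mole ratio is 1:1, so n(PCl5) = 1.460 × 1/1 = 1.460 mol.
Mass of PCl5 = 1.460 mol × 208.22 g/mol = 304.0 g.

304 g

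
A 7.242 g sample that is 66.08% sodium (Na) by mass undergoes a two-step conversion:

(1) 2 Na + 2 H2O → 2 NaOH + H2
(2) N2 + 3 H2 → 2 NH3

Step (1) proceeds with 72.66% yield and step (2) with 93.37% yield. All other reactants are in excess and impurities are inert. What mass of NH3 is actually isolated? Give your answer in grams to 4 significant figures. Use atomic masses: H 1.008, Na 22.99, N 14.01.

0.8018 g

Pure Na = 7.242 × 0.6608 = 4.7855 g.
M(Na) = 22.99 g/mol.
M(NH3) = 14.01 + 3(1.008) = 17.034 g/mol.
n(Na) = 4.7855 / 22.99 = 0.20816 mol.
Step 1 (Na:H2 = 2:1): theoretical n(H2) = 0.10408 mol; at 72.66% yield, n(H2) = 0.075623 mol.
Step 2 (H2:NH3 = 3:2): theoretical n(NH3) = 0.050415 mol, so theoretical mass = 0.050415 × 17.034 = 0.85878 g.
At 93.37% yield, actual mass of NH3 = 0.85878 × 0.9337 = 0.80184 g.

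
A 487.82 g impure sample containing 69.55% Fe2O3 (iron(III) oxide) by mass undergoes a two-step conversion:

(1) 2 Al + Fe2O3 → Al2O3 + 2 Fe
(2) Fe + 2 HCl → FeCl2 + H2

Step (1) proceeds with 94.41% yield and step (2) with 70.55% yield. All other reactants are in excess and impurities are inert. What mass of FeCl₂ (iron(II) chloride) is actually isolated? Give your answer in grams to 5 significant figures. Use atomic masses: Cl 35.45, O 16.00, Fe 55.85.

358.71 g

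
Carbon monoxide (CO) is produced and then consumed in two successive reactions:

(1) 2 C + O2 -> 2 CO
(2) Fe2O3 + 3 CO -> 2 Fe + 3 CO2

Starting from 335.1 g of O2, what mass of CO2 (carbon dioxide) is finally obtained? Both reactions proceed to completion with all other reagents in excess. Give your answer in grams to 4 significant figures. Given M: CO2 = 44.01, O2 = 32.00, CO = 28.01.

921.7 g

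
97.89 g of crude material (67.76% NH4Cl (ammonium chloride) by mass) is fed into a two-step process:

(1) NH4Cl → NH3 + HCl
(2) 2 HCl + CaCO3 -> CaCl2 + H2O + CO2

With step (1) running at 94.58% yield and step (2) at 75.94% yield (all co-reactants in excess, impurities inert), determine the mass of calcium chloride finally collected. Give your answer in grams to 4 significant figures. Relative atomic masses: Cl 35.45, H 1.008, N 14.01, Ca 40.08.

Pure NH4Cl = 97.89 × 0.6776 = 66.330 g.
M(NH4Cl) = 14.01 + 4(1.008) + 35.45 = 53.492 g/mol.
M(CaCl2) = 40.08 + 2(35.45) = 110.98 g/mol.
n(NH4Cl) = 66.330 / 53.492 = 1.2400 mol.
Step 1 (NH4Cl:HCl = 1:1): theoretical n(HCl) = 1.2400 mol; at 94.58% yield, n(HCl) = 1.1728 mol.
Step 2 (HCl:CaCl2 = 2:1): theoretical n(CaCl2) = 0.58640 mol, so theoretical mass = 0.58640 × 110.98 = 65.078 g.
At 75.94% yield, actual mass of CaCl2 = 65.078 × 0.7594 = 49.421 g.

49.42 g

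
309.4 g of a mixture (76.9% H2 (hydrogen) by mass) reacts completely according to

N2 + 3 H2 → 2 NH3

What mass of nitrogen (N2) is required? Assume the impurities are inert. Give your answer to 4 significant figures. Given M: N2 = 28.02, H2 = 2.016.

1102 g

Mass of pure H2 = 309.4 g × 0.769 = 237.93 g.
n(H2) = 237.93 g / 2.016 g/mol = 118.02 mol.
From the equation the H2:N2 mole ratio is 3:1, so n(N2) = 118.02 × 1/3 = 39.340 mol.
Mass of N2 = 39.340 mol × 28.02 g/mol = 1102.3 g.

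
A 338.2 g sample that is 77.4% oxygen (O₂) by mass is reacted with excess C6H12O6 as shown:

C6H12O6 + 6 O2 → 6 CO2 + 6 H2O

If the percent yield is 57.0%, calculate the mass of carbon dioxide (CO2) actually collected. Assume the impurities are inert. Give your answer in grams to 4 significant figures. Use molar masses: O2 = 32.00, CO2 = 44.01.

205.2 g

Pure O2 available = 338.2 g × 0.774 = 261.77 g.
n(O2) = 261.77 g / 32.00 g/mol = 8.1802 mol.
From the equation the O2:CO2 mole ratio is 6:6, so n(CO2) = 8.1802 × 6/6 = 8.1802 mol.
Mass of CO2 = 8.1802 mol × 44.01 g/mol = 360.01 g.
Actual mass collected = 360.01 g × 0.570 = 205.21 g.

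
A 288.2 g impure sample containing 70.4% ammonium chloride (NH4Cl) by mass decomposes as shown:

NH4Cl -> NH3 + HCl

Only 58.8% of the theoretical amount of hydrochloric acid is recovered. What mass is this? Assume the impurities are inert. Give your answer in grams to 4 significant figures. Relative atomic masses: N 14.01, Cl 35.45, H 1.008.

81.31 g

Pure NH4Cl available = 288.2 g × 0.704 = 202.89 g.
M(NH4Cl) = 14.01 + 4(1.008) + 35.45 = 53.492 g/mol.
M(HCl) = 1.008 + 35.45 = 36.458 g/mol.
n(NH4Cl) = 202.89 g / 53.492 g/mol = 3.7930 mol.
From the equation the NH4Cl:HCl mole ratio is 1:1, so n(HCl) = 3.7930 × 1/1 = 3.7930 mol.
Mass of HCl = 3.7930 mol × 36.458 g/mol = 138.28 g.
Actual mass collected = 138.28 g × 0.588 = 81.311 g.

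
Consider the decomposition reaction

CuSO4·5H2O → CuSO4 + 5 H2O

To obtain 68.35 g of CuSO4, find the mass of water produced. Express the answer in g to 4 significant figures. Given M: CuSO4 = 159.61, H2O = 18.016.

n(CuSO4) = 68.350 g / 159.61 g/mol = 0.42823 mol.
From the equation the CuSO4:H2O mole ratio is 1:5, so n(H2O) = 0.42823 × 5/1 = 2.1412 mol.
Mass of H2O = 2.1412 mol × 18.016 g/mol = 38.575 g.

38.58 g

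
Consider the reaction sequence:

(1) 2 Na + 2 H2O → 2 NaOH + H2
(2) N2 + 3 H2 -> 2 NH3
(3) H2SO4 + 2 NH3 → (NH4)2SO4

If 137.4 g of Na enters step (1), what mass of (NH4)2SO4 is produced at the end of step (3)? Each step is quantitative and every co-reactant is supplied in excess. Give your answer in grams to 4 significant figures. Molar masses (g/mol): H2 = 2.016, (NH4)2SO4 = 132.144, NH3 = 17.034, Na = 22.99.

131.6 g

n(Na) = 137.4 / 22.99 = 5.9765 mol.
Reaction (1): Na→H2 ratio 2:1 ⇒ n(H2) = 2.9883 mol.
Reaction (2): H2→NH3 ratio 3:2 ⇒ n(NH3) = 1.9922 mol.
Reaction (3): NH3→(NH4)2SO4 ratio 2:1 ⇒ n((NH4)2SO4) = 0.99609 mol.
Mass of (NH4)2SO4 = 0.99609 × 132.144 = 131.63 g.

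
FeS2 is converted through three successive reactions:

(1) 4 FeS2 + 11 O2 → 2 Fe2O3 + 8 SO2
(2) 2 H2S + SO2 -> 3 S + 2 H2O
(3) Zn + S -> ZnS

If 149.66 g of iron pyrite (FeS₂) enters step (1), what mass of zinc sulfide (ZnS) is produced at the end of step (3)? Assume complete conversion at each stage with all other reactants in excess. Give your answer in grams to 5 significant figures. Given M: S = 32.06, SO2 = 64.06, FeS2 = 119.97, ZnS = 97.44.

n(FeS2) = 149.66 / 119.97 = 1.24748 mol.
Reaction (1): FeS2→SO2 ratio 4:8 ⇒ n(SO2) = 2.49496 mol.
Reaction (2): SO2→S ratio 1:3 ⇒ n(S) = 7.48487 mol.
Reaction (3): S→ZnS ratio 1:1 ⇒ n(ZnS) = 7.48487 mol.
Mass of ZnS = 7.48487 × 97.44 = 729.326 g.

729.33 g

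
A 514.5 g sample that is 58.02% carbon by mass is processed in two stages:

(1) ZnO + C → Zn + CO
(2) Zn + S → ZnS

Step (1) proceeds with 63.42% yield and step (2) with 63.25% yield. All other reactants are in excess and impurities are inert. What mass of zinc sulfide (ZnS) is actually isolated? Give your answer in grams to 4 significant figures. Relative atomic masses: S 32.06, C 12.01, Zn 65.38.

971.5 g

Pure C = 514.5 × 0.5802 = 298.51 g.
M(C) = 12.01 g/mol.
M(ZnS) = 65.38 + 32.06 = 97.44 g/mol.
n(C) = 298.51 / 12.01 = 24.855 mol.
Step 1 (C:Zn = 1:1): theoretical n(Zn) = 24.855 mol; at 63.42% yield, n(Zn) = 15.763 mol.
Step 2 (Zn:ZnS = 1:1): theoretical n(ZnS) = 15.763 mol, so theoretical mass = 15.763 × 97.44 = 1536.0 g.
At 63.25% yield, actual mass of ZnS = 1536.0 × 0.6325 = 971.50 g.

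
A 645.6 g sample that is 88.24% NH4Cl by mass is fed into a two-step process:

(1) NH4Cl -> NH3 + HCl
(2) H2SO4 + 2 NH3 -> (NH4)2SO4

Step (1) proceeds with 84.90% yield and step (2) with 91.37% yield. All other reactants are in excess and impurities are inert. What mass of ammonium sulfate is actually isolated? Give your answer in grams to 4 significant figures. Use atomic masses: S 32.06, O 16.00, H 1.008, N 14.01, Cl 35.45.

Pure NH4Cl = 645.6 × 0.8824 = 569.68 g.
M(NH4Cl) = 14.01 + 4(1.008) + 35.45 = 53.492 g/mol.
M((NH4)2SO4) = 2(14.01) + 8(1.008) + 32.06 + 4(16.00) = 132.144 g/mol.
n(NH4Cl) = 569.68 / 53.492 = 10.650 mol.
Step 1 (NH4Cl:NH3 = 1:1): theoretical n(NH3) = 10.650 mol; at 84.90% yield, n(NH3) = 9.0417 mol.
Step 2 (NH3:(NH4)2SO4 = 2:1): theoretical n((NH4)2SO4) = 4.5208 mol, so theoretical mass = 4.5208 × 132.144 = 597.40 g.
At 91.37% yield, actual mass of (NH4)2SO4 = 597.40 × 0.9137 = 545.84 g.

545.8 g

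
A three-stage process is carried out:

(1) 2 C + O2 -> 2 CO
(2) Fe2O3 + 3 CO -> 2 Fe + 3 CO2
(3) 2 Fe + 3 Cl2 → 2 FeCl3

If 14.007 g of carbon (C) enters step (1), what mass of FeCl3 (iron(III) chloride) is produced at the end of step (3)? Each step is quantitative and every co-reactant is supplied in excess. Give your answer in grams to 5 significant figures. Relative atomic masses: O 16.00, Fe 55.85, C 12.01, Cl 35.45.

M(C) = 12.01 g/mol.
M(FeCl3) = 55.85 + 3(35.45) = 162.20 g/mol.
n(C) = 14.007 / 12.01 = 1.16628 mol.
Reaction (1): C→CO ratio 2:2 ⇒ n(CO) = 1.16628 mol.
Reaction (2): CO→Fe ratio 3:2 ⇒ n(Fe) = 0.777519 mol.
Reaction (3): Fe→FeCl3 ratio 2:2 ⇒ n(FeCl3) = 0.777519 mol.
Mass of FeCl3 = 0.777519 × 162.20 = 126.114 g.

126.11 g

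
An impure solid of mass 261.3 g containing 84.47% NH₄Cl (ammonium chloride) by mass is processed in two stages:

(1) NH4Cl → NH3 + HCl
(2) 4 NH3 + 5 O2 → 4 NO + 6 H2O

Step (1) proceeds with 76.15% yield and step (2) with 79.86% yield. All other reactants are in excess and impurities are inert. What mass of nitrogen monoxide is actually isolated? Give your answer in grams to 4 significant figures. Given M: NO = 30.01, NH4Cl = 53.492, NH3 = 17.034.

75.30 g

Pure NH4Cl = 261.3 × 0.8447 = 220.72 g.
n(NH4Cl) = 220.72 / 53.492 = 4.1262 mol.
Step 1 (NH4Cl:NH3 = 1:1): theoretical n(NH3) = 4.1262 mol; at 76.15% yield, n(NH3) = 3.1421 mol.
Step 2 (NH3:NO = 4:4): theoretical n(NO) = 3.1421 mol, so theoretical mass = 3.1421 × 30.01 = 94.295 g.
At 79.86% yield, actual mass of NO = 94.295 × 0.7986 = 75.304 g.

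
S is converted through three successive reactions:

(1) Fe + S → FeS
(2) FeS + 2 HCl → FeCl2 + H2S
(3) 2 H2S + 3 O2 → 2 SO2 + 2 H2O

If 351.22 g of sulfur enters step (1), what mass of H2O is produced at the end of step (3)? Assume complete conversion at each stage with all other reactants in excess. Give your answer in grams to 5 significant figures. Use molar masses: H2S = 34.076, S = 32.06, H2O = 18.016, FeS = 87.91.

197.37 g

n(S) = 351.22 / 32.06 = 10.9551 mol.
Reaction (1): S→FeS ratio 1:1 ⇒ n(FeS) = 10.9551 mol.
Reaction (2): FeS→H2S ratio 1:1 ⇒ n(H2S) = 10.9551 mol.
Reaction (3): H2S→H2O ratio 2:2 ⇒ n(H2O) = 10.9551 mol.
Mass of H2O = 10.9551 × 18.016 = 197.367 g.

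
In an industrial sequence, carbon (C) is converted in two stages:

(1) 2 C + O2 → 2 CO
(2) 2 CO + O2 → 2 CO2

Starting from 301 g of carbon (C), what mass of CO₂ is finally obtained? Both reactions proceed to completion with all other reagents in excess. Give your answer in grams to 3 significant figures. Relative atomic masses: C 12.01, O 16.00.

M(C) = 12.01 g/mol.
M(CO2) = 12.01 + 2(16.00) = 44.01 g/mol.
n(C) = 301.0 / 12.01 = 25.06 mol.
Step 1 gives a 2:2 ratio of C to CO, so n(CO) = 25.06 mol.
In step 2 the CO:CO2 ratio is 2:2, so n(CO2) = 25.06 mol.
Mass of CO2 = 25.06 × 44.01 = 1103 g.

1100 g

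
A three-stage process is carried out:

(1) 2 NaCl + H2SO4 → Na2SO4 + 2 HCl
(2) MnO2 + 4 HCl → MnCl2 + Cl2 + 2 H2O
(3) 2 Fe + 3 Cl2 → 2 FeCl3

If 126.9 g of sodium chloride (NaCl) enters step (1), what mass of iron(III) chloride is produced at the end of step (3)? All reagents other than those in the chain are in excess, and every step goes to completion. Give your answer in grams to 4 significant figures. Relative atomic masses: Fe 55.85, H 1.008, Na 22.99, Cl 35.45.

58.70 g

M(NaCl) = 22.99 + 35.45 = 58.44 g/mol.
M(FeCl3) = 55.85 + 3(35.45) = 162.20 g/mol.
n(NaCl) = 126.9 / 58.44 = 2.1715 mol.
Reaction (1): NaCl→HCl ratio 2:2 ⇒ n(HCl) = 2.1715 mol.
Reaction (2): HCl→Cl2 ratio 4:1 ⇒ n(Cl2) = 0.54286 mol.
Reaction (3): Cl2→FeCl3 ratio 3:2 ⇒ n(FeCl3) = 0.36191 mol.
Mass of FeCl3 = 0.36191 × 162.20 = 58.702 g.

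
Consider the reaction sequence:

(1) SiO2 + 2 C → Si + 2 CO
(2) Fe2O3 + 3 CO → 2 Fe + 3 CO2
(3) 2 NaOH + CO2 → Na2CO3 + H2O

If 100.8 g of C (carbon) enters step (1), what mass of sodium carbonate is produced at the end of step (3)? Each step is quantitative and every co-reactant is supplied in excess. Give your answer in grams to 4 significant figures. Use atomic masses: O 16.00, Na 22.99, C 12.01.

M(C) = 12.01 g/mol.
M(Na2CO3) = 2(22.99) + 12.01 + 3(16.00) = 105.99 g/mol.
n(C) = 100.8 / 12.01 = 8.3930 mol.
Reaction (1): C→CO ratio 2:2 ⇒ n(CO) = 8.3930 mol.
Reaction (2): CO→CO2 ratio 3:3 ⇒ n(CO2) = 8.3930 mol.
Reaction (3): CO2→Na2CO3 ratio 1:1 ⇒ n(Na2CO3) = 8.3930 mol.
Mass of Na2CO3 = 8.3930 × 105.99 = 889.57 g.

889.6 g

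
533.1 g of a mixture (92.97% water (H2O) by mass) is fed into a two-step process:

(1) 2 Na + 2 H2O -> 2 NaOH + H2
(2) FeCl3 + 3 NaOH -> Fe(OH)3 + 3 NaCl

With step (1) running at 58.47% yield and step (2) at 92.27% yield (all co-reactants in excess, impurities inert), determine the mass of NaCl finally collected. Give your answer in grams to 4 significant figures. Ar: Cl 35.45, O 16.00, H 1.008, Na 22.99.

Pure H2O = 533.1 × 0.9297 = 495.62 g.
M(H2O) = 2(1.008) + 16.00 = 18.016 g/mol.
M(NaCl) = 22.99 + 35.45 = 58.44 g/mol.
n(H2O) = 495.62 / 18.016 = 27.510 mol.
Step 1 (H2O:NaOH = 2:2): theoretical n(NaOH) = 27.510 mol; at 58.47% yield, n(NaOH) = 16.085 mol.
Step 2 (NaOH:NaCl = 3:3): theoretical n(NaCl) = 16.085 mol, so theoretical mass = 16.085 × 58.44 = 940.02 g.
At 92.27% yield, actual mass of NaCl = 940.02 × 0.9227 = 867.36 g.

867.4 g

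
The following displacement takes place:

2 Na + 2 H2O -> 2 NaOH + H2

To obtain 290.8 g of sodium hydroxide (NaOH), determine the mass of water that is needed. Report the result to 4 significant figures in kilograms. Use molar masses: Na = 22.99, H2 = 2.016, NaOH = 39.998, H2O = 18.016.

0.1310 kg

n(NaOH) = 290.80 g / 39.998 g/mol = 7.2704 mol.
From the equation the NaOH:H2O mole ratio is 2:2, so n(H2O) = 7.2704 × 2/2 = 7.2704 mol.
Mass of H2O = 7.2704 mol × 18.016 g/mol = 130.98 g.
Converting to kg: 130.98 g = 0.1310 kg.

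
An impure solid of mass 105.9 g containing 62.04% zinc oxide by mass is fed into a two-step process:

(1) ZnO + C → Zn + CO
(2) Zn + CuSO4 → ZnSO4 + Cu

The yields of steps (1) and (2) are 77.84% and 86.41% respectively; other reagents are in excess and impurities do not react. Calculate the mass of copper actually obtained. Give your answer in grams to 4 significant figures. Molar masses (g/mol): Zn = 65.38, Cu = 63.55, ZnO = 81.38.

34.51 g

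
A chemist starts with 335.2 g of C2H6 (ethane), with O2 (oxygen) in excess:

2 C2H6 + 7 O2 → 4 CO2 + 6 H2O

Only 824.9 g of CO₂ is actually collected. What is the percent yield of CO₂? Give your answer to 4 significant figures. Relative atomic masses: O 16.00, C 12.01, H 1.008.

84.07 %

M(C2H6) = 2(12.01) + 6(1.008) = 30.068 g/mol.
M(CO2) = 12.01 + 2(16.00) = 44.01 g/mol.
n(C2H6) = 335.20 g / 30.068 g/mol = 11.148 mol.
From the equation the C2H6:CO2 mole ratio is 2:4, so n(CO2) = 11.148 × 4/2 = 22.296 mol.
Mass of CO2 = 22.296 mol × 44.01 g/mol = 981.25 g.
This is the theoretical yield. Percent yield = 824.9 g / 981.25 g × 100% = 84.066%.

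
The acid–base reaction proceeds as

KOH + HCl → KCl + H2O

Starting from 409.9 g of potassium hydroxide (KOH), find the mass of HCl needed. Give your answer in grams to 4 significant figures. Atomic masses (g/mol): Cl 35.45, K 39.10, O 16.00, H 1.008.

266.3 g

M(KOH) = 39.10 + 16.00 + 1.008 = 56.108 g/mol.
M(HCl) = 1.008 + 35.45 = 36.458 g/mol.
n(KOH) = 409.90 g / 56.108 g/mol = 7.3056 mol.
From the equation the KOH:HCl mole ratio is 1:1, so n(HCl) = 7.3056 × 1/1 = 7.3056 mol.
Mass of HCl = 7.3056 mol × 36.458 g/mol = 266.35 g.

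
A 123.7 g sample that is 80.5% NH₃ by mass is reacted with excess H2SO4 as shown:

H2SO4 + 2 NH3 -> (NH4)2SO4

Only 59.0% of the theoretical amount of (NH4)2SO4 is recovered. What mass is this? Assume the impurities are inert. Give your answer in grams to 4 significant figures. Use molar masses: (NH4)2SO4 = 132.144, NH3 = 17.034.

Pure NH3 available = 123.7 g × 0.805 = 99.579 g.
n(NH3) = 99.579 g / 17.034 g/mol = 5.8459 mol.
From the equation the NH3:(NH4)2SO4 mole ratio is 2:1, so n((NH4)2SO4) = 5.8459 × 1/2 = 2.9229 mol.
Mass of (NH4)2SO4 = 2.9229 mol × 132.144 g/mol = 386.25 g.
Actual mass collected = 386.25 g × 0.590 = 227.89 g.

227.9 g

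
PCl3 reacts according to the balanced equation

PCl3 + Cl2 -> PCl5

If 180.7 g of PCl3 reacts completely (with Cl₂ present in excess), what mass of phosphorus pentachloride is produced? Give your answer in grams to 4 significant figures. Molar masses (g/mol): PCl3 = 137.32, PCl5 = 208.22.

n(PCl3) = 180.70 g / 137.32 g/mol = 1.3159 mol.
From the equation the PCl3:PCl5 mole ratio is 1:1, so n(PCl5) = 1.3159 × 1/1 = 1.3159 mol.
Mass of PCl5 = 1.3159 mol × 208.22 g/mol = 274.00 g.

274.0 g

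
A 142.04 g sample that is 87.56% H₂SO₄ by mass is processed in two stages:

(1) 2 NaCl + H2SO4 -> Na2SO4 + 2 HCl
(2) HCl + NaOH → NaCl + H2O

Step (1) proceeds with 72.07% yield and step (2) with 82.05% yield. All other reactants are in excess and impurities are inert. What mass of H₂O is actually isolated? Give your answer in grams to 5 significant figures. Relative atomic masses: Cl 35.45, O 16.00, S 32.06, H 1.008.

Pure H2SO4 = 142.04 × 0.8756 = 124.370 g.
M(H2SO4) = 2(1.008) + 32.06 + 4(16.00) = 98.076 g/mol.
M(H2O) = 2(1.008) + 16.00 = 18.016 g/mol.
n(H2SO4) = 124.370 / 98.076 = 1.26810 mol.
Step 1 (H2SO4:HCl = 1:2): theoretical n(HCl) = 2.53620 mol; at 72.07% yield, n(HCl) = 1.82784 mol.
Step 2 (HCl:H2O = 1:1): theoretical n(H2O) = 1.82784 mol, so theoretical mass = 1.82784 × 18.016 = 32.9304 g.
At 82.05% yield, actual mass of H2O = 32.9304 × 0.8205 = 27.0194 g.

27.019 g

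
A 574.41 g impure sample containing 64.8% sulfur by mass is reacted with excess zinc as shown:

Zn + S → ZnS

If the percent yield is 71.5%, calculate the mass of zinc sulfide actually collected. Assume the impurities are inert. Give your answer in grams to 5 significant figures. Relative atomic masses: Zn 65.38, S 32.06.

Pure S available = 574.41 g × 0.648 = 372.218 g.
M(S) = 32.06 g/mol.
M(ZnS) = 65.38 + 32.06 = 97.44 g/mol.
n(S) = 372.218 g / 32.06 g/mol = 11.6100 mol.
From the equation the S:ZnS mole ratio is 1:1, so n(ZnS) = 11.6100 × 1/1 = 11.6100 mol.
Mass of ZnS = 11.6100 mol × 97.44 g/mol = 1131.28 g.
Actual mass collected = 1131.28 g × 0.715 = 808.866 g.

808.87 g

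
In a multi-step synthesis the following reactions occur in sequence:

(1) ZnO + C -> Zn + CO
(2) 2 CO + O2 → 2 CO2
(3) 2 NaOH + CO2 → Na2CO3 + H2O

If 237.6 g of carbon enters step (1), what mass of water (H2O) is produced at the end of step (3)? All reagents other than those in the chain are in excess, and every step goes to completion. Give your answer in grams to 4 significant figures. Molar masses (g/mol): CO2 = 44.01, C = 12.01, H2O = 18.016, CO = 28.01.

n(C) = 237.6 / 12.01 = 19.784 mol.
Reaction (1): C→CO ratio 1:1 ⇒ n(CO) = 19.784 mol.
Reaction (2): CO→CO2 ratio 2:2 ⇒ n(CO2) = 19.784 mol.
Reaction (3): CO2→H2O ratio 1:1 ⇒ n(H2O) = 19.784 mol.
Mass of H2O = 19.784 × 18.016 = 356.42 g.

356.4 g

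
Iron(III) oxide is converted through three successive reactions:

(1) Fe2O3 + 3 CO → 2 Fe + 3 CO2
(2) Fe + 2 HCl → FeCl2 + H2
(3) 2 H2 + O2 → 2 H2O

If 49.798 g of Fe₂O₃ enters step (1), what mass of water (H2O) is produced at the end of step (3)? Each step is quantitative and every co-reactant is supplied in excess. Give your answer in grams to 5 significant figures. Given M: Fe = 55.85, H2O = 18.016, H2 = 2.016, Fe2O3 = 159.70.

11.236 g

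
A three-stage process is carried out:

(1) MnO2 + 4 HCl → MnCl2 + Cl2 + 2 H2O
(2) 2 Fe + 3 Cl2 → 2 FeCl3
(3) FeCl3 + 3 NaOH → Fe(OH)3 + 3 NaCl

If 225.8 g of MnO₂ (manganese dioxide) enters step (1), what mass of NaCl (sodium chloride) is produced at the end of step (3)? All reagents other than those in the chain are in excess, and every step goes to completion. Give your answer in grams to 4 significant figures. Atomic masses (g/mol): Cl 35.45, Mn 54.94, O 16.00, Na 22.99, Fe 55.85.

M(MnO2) = 54.94 + 2(16.00) = 86.94 g/mol.
M(NaCl) = 22.99 + 35.45 = 58.44 g/mol.
n(MnO2) = 225.8 / 86.94 = 2.5972 mol.
Reaction (1): MnO2→Cl2 ratio 1:1 ⇒ n(Cl2) = 2.5972 mol.
Reaction (2): Cl2→FeCl3 ratio 3:2 ⇒ n(FeCl3) = 1.7315 mol.
Reaction (3): FeCl3→NaCl ratio 1:3 ⇒ n(NaCl) = 5.1944 mol.
Mass of NaCl = 5.1944 × 58.44 = 303.56 g.

303.6 g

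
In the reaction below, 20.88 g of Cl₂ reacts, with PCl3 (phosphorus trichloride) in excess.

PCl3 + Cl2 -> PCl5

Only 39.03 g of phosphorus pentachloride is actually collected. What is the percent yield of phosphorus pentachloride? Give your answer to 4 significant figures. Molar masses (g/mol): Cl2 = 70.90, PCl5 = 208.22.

63.65 %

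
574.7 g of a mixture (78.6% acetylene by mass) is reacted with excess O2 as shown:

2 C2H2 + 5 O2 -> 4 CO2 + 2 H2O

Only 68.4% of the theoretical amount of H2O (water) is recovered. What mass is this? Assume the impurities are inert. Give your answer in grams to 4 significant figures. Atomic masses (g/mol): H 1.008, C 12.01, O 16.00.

Pure C2H2 available = 574.7 g × 0.786 = 451.71 g.
M(C2H2) = 2(12.01) + 2(1.008) = 26.036 g/mol.
M(H2O) = 2(1.008) + 16.00 = 18.016 g/mol.
n(C2H2) = 451.71 g / 26.036 g/mol = 17.350 mol.
From the equation the C2H2:H2O mole ratio is 2:2, so n(H2O) = 17.350 × 2/2 = 17.350 mol.
Mass of H2O = 17.350 mol × 18.016 g/mol = 312.57 g.
Actual mass collected = 312.57 g × 0.684 = 213.80 g.

213.8 g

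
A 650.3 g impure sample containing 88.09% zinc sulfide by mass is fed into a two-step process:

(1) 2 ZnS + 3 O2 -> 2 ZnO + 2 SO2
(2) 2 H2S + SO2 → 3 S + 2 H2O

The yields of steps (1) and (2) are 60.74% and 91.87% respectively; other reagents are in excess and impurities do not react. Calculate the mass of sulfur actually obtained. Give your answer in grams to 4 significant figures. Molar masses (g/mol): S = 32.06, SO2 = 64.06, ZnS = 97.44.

Pure ZnS = 650.3 × 0.8809 = 572.85 g.
n(ZnS) = 572.85 / 97.44 = 5.8790 mol.
Step 1 (ZnS:SO2 = 2:2): theoretical n(SO2) = 5.8790 mol; at 60.74% yield, n(SO2) = 3.5709 mol.
Step 2 (SO2:S = 1:3): theoretical n(S) = 10.713 mol, so theoretical mass = 10.713 × 32.06 = 343.45 g.
At 91.87% yield, actual mass of S = 343.45 × 0.9187 = 315.53 g.

315.5 g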